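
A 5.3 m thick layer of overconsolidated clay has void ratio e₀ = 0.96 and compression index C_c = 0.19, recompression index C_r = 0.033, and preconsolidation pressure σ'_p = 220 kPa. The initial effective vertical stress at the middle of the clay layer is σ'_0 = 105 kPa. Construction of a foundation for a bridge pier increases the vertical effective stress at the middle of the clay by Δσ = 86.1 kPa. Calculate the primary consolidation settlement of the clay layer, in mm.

Final effective stress: σ'_f = 105 + 86.1 = 191.1 kPa.
σ'_f = 191.1 ≤ σ'_p = 220 kPa, so the clay remains overconsolidated and only the recompression index applies:
S_c = C_r·H/(1+e₀)·log₁₀(σ'_f/σ'_0) = 0.033×5.3/1.96×log₁₀(191.1/105)
    = 0.089235 × 0.26007 = 0.02321 m

S_c ≈ 23.2 mm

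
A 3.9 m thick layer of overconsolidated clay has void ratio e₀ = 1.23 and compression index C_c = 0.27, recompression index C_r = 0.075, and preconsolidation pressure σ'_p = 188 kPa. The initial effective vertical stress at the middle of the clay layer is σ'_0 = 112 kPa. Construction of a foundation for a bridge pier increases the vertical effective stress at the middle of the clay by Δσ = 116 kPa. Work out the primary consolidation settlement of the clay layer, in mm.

Final effective stress: σ'_f = 112 + 116 = 228 kPa.
σ'_f = 228 > σ'_p = 188 kPa, so the stress path crosses the preconsolidation pressure — recompression up to σ'_p, then virgin compression beyond:
S_c = H/(1+e₀)·[C_r·log₁₀(σ'_p/σ'_0) + C_c·log₁₀(σ'_f/σ'_p)]
    = 3.9/2.23 × [0.075×log₁₀(188/112) + 0.27×log₁₀(228/188)]
    = 1.7489 × [0.01687 + 0.02262] = 0.06906 m

S_c ≈ 69.1 mm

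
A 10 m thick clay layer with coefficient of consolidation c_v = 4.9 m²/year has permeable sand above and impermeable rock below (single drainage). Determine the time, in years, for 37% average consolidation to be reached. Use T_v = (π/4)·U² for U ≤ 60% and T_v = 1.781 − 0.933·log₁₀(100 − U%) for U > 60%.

Drainage path length: H_d = H = 10 m (single drainage).
U ≤ 60%: T_v = (π/4)·U² = (π/4)×0.37² = 0.10752.
t = T_v·H_d²/c_v = 0.10752×10²/4.9 = 2.194 years.

t ≈ 2.19 years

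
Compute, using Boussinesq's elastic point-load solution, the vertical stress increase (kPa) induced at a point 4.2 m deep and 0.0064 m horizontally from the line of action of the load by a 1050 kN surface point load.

Boussinesq vertical stress below a point load on an elastic half-space:
Δσ_z = 3P/(2πz²) · [1 + (r/z)²]^(−5/2)
r/z = 0.0064/4.2 = 0.0015238; [1+(r/z)²]^(−5/2) = 0.99999.
Δσ_z = 3×1050/(2π×4.2²) × 0.99999 = 28.421 × 0.99999 = 28.42 kPa

Δσ_z ≈ 28.4 kPa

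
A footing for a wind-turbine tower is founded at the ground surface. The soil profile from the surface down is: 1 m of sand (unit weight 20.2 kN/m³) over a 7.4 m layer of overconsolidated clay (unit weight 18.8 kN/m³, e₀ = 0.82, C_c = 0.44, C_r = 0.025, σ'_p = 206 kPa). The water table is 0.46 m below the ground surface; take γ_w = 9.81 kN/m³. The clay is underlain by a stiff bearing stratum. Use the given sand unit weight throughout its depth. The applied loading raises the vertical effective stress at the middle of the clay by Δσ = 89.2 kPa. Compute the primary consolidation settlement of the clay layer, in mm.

S_c ≈ 46.3 mm

Mid-depth of clay below the ground surface: z = 1 + 7.4/2 = 4.7 m.
Total vertical stress at mid-clay: σ_v = 20.2×1 + 18.8×3.7 = 89.76 kPa.
Pore pressure: u = 9.81×(4.7 − 0.46) = 41.594 kPa.
Initial effective stress: σ'_0 = σ_v − u = 89.76 − 41.594 = 48.166 kPa.
Final effective stress: σ'_f = 48.166 + 89.2 = 137.37 kPa.
σ'_f = 137.37 ≤ σ'_p = 206 kPa, so the clay remains overconsolidated and only the recompression index applies:
S_c = C_r·H/(1+e₀)·log₁₀(σ'_f/σ'_0) = 0.025×7.4/1.82×log₁₀(137.37/48.166)
    = 0.10165 × 0.45515 = 0.04626 m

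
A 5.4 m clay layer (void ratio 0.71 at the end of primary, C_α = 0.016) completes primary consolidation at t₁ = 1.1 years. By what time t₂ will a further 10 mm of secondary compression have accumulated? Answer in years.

t₂ ≈ 1.74 years

S_s = C_α·H/(1+e_p)·log₁₀(t₂/t₁) ⇒ log₁₀(t₂/t₁) = S_s·(1+e_p)/(C_α·H).
log₁₀(t₂/t₁) = 0.01 × (1+0.71) / (0.016×5.4) = 0.1979
t₂ = t₁ × 10^0.1979 = 1.1 × 1.577 = 1.735 years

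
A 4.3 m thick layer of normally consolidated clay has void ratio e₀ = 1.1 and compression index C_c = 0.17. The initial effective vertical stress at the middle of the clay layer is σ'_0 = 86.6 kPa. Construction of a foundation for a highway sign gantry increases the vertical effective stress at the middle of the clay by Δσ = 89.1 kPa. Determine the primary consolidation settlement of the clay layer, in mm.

S_c ≈ 107 mm

Final effective stress: σ'_f = σ'_0 + Δσ = 86.6 + 89.1 = 175.7 kPa.
Normally consolidated clay, so the full stress increment lies on the virgin compression line:
S_c = C_c·H/(1+e₀)·log₁₀(σ'_f/σ'_0) = 0.17×4.3/(1+1.1)×log₁₀(175.7/86.6)
    = 0.3481 × 0.30725 = 0.107 m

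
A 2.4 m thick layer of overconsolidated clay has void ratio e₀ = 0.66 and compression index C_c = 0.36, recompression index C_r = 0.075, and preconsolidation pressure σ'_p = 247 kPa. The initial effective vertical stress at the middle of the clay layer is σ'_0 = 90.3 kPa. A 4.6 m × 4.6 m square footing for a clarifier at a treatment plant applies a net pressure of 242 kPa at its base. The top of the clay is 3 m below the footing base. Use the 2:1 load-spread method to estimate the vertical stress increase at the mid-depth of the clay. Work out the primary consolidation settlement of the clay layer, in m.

S_c ≈ 0.0259 m

Mid-depth of clay below the footing base: z = 3 + 2.4/2 = 4.2 m.
Stress increase at mid-clay by the 2:1 spreading method:
Δσ = qBL/((B+z)(L+z)) = 242×4.6×4.6/((4.6+4.2)(4.6+4.2)) = 66.125 kPa
Final effective stress: σ'_f = 90.3 + 66.125 = 156.43 kPa.
σ'_f = 156.43 ≤ σ'_p = 247 kPa, so the clay remains overconsolidated and only the recompression index applies:
S_c = C_r·H/(1+e₀)·log₁₀(σ'_f/σ'_0) = 0.075×2.4/1.66×log₁₀(156.43/90.3)
    = 0.10843 × 0.23863 = 0.02588 m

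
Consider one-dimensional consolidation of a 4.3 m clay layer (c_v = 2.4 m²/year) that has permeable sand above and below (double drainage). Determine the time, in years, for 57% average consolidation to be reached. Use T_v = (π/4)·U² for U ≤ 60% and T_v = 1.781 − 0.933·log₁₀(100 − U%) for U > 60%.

t ≈ 0.491 years

Drainage path length: H_d = H/2 = 2.15 m (double drainage).
U ≤ 60%: T_v = (π/4)·U² = (π/4)×0.57² = 0.25518.
t = T_v·H_d²/c_v = 0.25518×2.15²/2.4 = 0.4915 years.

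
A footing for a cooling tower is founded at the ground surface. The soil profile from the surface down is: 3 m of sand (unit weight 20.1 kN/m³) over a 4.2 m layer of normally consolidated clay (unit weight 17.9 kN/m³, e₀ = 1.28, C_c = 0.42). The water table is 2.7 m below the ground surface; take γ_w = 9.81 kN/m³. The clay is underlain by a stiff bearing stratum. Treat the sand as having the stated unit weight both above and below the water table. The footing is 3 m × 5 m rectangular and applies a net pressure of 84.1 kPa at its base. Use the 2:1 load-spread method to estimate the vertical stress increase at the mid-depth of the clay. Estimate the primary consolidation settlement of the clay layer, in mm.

S_c ≈ 63.3 mm

Mid-depth of clay below the ground surface: z = 3 + 4.2/2 = 5.1 m.
Total vertical stress at mid-clay: σ_v = 20.1×3 + 17.9×2.1 = 97.89 kPa.
Pore pressure: u = 9.81×(5.1 − 2.7) = 23.544 kPa.
Initial effective stress: σ'_0 = σ_v − u = 97.89 − 23.544 = 74.346 kPa.
Stress increase at mid-clay by the 2:1 spreading method:
Δσ = qBL/((B+z)(L+z)) = 84.1×3×5/((3+5.1)(5+5.1)) = 15.42 kPa
Final effective stress: σ'_f = σ'_0 + Δσ = 74.346 + 15.42 = 89.766 kPa.
Normally consolidated clay, so the full stress increment lies on the virgin compression line:
S_c = C_c·H/(1+e₀)·log₁₀(σ'_f/σ'_0) = 0.42×4.2/(1+1.28)×log₁₀(89.766/74.346)
    = 0.77368 × 0.081854 = 0.06333 m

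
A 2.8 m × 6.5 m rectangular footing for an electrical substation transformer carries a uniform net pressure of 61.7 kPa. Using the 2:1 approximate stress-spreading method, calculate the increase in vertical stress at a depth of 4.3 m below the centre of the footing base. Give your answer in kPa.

Δσ_z ≈ 14.6 kPa

By the 2:1 method the load spreads at 1 horizontal : 2 vertical, so at depth z the loaded area has grown by z in each plan dimension:
Δσ = qBL/((B+z)(L+z)) = 61.7×2.8×6.5/((2.8+4.3)(6.5+4.3)) = 14.644 kPa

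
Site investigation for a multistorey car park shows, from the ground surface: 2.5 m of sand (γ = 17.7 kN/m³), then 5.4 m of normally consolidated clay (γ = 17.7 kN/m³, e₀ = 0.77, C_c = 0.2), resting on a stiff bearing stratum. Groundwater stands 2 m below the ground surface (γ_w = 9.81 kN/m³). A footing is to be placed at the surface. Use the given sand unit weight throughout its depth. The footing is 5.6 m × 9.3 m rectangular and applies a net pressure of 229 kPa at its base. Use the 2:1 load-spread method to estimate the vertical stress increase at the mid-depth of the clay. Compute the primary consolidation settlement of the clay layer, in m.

S_c ≈ 0.216 m

Mid-depth of clay below the ground surface: z = 2.5 + 5.4/2 = 5.2 m.
Total vertical stress at mid-clay: σ_v = 17.7×2.5 + 17.7×2.7 = 92.04 kPa.
Pore pressure: u = 9.81×(5.2 − 2) = 31.392 kPa.
Initial effective stress: σ'_0 = σ_v − u = 92.04 − 31.392 = 60.648 kPa.
Stress increase at mid-clay by the 2:1 spreading method:
Δσ = qBL/((B+z)(L+z)) = 229×5.6×9.3/((5.6+5.2)(9.3+5.2)) = 76.158 kPa
Final effective stress: σ'_f = σ'_0 + Δσ = 60.648 + 76.158 = 136.81 kPa.
Normally consolidated clay, so the full stress increment lies on the virgin compression line:
S_c = C_c·H/(1+e₀)·log₁₀(σ'_f/σ'_0) = 0.2×5.4/(1+0.77)×log₁₀(136.81/60.648)
    = 0.61017 × 0.3533 = 0.2156 m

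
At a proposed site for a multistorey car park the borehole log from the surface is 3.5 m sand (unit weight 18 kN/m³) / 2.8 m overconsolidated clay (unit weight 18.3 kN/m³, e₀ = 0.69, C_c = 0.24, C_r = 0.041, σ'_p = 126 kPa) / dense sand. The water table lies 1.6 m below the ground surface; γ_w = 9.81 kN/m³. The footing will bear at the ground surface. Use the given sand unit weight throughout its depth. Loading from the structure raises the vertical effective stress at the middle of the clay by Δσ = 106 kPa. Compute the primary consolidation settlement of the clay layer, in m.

S_c ≈ 0.0675 m

Mid-depth of clay below the ground surface: z = 3.5 + 2.8/2 = 4.9 m.
Total vertical stress at mid-clay: σ_v = 18×3.5 + 18.3×1.4 = 88.62 kPa.
Pore pressure: u = 9.81×(4.9 − 1.6) = 32.373 kPa.
Initial effective stress: σ'_0 = σ_v − u = 88.62 − 32.373 = 56.247 kPa.
Final effective stress: σ'_f = 56.247 + 106 = 162.25 kPa.
σ'_f = 162.25 > σ'_p = 126 kPa, so the stress path crosses the preconsolidation pressure — recompression up to σ'_p, then virgin compression beyond:
S_c = H/(1+e₀)·[C_r·log₁₀(σ'_p/σ'_0) + C_c·log₁₀(σ'_f/σ'_p)]
    = 2.8/1.69 × [0.041×log₁₀(126/56.247) + 0.24×log₁₀(162.25/126)]
    = 1.6568 × [0.014361 + 0.026355] = 0.06746 m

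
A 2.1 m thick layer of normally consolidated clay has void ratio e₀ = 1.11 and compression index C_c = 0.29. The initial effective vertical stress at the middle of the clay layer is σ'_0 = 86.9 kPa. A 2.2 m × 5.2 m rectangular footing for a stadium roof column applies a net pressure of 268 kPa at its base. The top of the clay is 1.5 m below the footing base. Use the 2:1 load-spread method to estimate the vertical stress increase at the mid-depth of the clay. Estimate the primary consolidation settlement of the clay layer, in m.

Mid-depth of clay below the footing base: z = 1.5 + 2.1/2 = 2.55 m.
Stress increase at mid-clay by the 2:1 spreading method:
Δσ = qBL/((B+z)(L+z)) = 268×2.2×5.2/((2.2+2.55)(5.2+2.55)) = 83.285 kPa
Final effective stress: σ'_f = σ'_0 + Δσ = 86.9 + 83.285 = 170.19 kPa.
Normally consolidated clay, so the full stress increment lies on the virgin compression line:
S_c = C_c·H/(1+e₀)·log₁₀(σ'_f/σ'_0) = 0.29×2.1/(1+1.11)×log₁₀(170.19/86.9)
    = 0.28863 × 0.29191 = 0.08425 m

S_c ≈ 0.0843 m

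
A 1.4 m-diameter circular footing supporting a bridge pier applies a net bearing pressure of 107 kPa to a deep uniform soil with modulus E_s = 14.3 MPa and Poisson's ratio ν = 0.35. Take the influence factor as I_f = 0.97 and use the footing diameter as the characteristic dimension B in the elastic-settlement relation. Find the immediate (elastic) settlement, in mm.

Immediate (elastic) settlement: S_e = q·B·(1−ν²)/E_s · I_f.
E_s = 14.3 MPa = 14300 kPa.
S_e = 107 × 1.4 × (1 − 0.35²) / 14300 × 0.97
    = 107 × 1.4 × 0.8775 / 14300 × 0.97
    = 0.008917 m = 8.917 mm

S_e ≈ 8.92 mm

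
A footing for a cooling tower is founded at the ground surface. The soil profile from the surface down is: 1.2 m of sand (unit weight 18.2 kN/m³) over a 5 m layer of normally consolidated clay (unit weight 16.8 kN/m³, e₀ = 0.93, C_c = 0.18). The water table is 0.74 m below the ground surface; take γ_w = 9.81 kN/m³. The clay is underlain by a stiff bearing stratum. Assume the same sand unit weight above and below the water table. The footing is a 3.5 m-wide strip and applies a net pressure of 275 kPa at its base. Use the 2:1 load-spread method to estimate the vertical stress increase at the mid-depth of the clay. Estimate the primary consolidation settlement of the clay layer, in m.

S_c ≈ 0.319 m

Mid-depth of clay below the ground surface: z = 1.2 + 5/2 = 3.7 m.
Total vertical stress at mid-clay: σ_v = 18.2×1.2 + 16.8×2.5 = 63.84 kPa.
Pore pressure: u = 9.81×(3.7 − 0.74) = 29.038 kPa.
Initial effective stress: σ'_0 = σ_v − u = 63.84 − 29.038 = 34.802 kPa.
Stress increase at mid-clay by the 2:1 spreading method:
Δσ = qB/(B+z) = 275×3.5/(3.5+3.7) = 133.68 kPa
Final effective stress: σ'_f = σ'_0 + Δσ = 34.802 + 133.68 = 168.48 kPa.
Normally consolidated clay, so the full stress increment lies on the virgin compression line:
S_c = C_c·H/(1+e₀)·log₁₀(σ'_f/σ'_0) = 0.18×5/(1+0.93)×log₁₀(168.48/34.802)
    = 0.46632 × 0.68494 = 0.3194 m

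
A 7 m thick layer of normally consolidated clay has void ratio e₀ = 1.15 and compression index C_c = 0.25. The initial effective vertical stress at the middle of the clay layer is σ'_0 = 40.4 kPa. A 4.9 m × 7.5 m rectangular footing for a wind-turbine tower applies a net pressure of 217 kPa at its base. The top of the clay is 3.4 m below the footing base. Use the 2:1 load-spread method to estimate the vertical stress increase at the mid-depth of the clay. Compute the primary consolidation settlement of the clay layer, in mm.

S_c ≈ 273 mm

Mid-depth of clay below the footing base: z = 3.4 + 7/2 = 6.9 m.
Stress increase at mid-clay by the 2:1 spreading method:
Δσ = qBL/((B+z)(L+z)) = 217×4.9×7.5/((4.9+6.9)(7.5+6.9)) = 46.932 kPa
Final effective stress: σ'_f = σ'_0 + Δσ = 40.4 + 46.932 = 87.332 kPa.
Normally consolidated clay, so the full stress increment lies on the virgin compression line:
S_c = C_c·H/(1+e₀)·log₁₀(σ'_f/σ'_0) = 0.25×7/(1+1.15)×log₁₀(87.332/40.4)
    = 0.81395 × 0.33479 = 0.2725 m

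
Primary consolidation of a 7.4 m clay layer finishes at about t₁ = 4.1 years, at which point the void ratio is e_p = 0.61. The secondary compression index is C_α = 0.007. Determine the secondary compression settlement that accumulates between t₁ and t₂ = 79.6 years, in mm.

S_s ≈ 41.4 mm

Secondary compression: S_s = C_α·H/(1+e_p)·log₁₀(t₂/t₁)
S_s = 0.007×7.4/(1+0.61)×log₁₀(79.6/4.1)
    = 0.03217 × 1.288 = 0.04144 m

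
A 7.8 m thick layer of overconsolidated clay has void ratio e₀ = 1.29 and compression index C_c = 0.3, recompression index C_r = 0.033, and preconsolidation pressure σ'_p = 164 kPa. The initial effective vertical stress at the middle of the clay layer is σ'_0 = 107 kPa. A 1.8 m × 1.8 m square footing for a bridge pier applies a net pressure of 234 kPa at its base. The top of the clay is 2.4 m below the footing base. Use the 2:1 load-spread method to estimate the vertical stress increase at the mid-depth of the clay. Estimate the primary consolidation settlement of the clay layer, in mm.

Mid-depth of clay below the footing base: z = 2.4 + 7.8/2 = 6.3 m.
Stress increase at mid-clay by the 2:1 spreading method:
Δσ = qBL/((B+z)(L+z)) = 234×1.8×1.8/((1.8+6.3)(1.8+6.3)) = 11.556 kPa
Final effective stress: σ'_f = 107 + 11.556 = 118.56 kPa.
σ'_f = 118.56 ≤ σ'_p = 164 kPa, so the clay remains overconsolidated and only the recompression index applies:
S_c = C_r·H/(1+e₀)·log₁₀(σ'_f/σ'_0) = 0.033×7.8/2.29×log₁₀(118.56/107)
    = 0.1124 × 0.044554 = 0.005008 m

S_c ≈ 5.01 mm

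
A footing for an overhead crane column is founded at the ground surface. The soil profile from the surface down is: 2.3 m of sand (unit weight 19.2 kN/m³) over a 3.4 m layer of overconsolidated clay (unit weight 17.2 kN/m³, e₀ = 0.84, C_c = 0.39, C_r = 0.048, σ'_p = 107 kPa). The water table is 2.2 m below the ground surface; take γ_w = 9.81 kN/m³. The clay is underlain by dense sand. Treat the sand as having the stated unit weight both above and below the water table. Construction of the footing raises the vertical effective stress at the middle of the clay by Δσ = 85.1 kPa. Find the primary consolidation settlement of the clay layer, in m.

S_c ≈ 0.111 m

Mid-depth of clay below the ground surface: z = 2.3 + 3.4/2 = 4 m.
Total vertical stress at mid-clay: σ_v = 19.2×2.3 + 17.2×1.7 = 73.4 kPa.
Pore pressure: u = 9.81×(4 − 2.2) = 17.658 kPa.
Initial effective stress: σ'_0 = σ_v − u = 73.4 − 17.658 = 55.742 kPa.
Final effective stress: σ'_f = 55.742 + 85.1 = 140.84 kPa.
σ'_f = 140.84 > σ'_p = 107 kPa, so the stress path crosses the preconsolidation pressure — recompression up to σ'_p, then virgin compression beyond:
S_c = H/(1+e₀)·[C_r·log₁₀(σ'_p/σ'_0) + C_c·log₁₀(σ'_f/σ'_p)]
    = 3.4/1.84 × [0.048×log₁₀(107/55.742) + 0.39×log₁₀(140.84/107)]
    = 1.8478 × [0.013594 + 0.046543] = 0.1111 m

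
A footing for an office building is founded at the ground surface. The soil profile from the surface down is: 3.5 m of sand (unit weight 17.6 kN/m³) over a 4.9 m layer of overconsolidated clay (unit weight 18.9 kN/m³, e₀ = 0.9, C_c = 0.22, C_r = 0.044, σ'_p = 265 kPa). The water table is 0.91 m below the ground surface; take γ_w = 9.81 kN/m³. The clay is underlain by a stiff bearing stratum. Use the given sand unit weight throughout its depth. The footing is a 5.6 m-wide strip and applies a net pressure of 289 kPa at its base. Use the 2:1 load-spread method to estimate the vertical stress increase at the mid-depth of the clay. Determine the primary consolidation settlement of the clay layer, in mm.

Mid-depth of clay below the ground surface: z = 3.5 + 4.9/2 = 5.95 m.
Total vertical stress at mid-clay: σ_v = 17.6×3.5 + 18.9×2.45 = 107.91 kPa.
Pore pressure: u = 9.81×(5.95 − 0.91) = 49.442 kPa.
Initial effective stress: σ'_0 = σ_v − u = 107.91 − 49.442 = 58.468 kPa.
Stress increase at mid-clay by the 2:1 spreading method:
Δσ = qB/(B+z) = 289×5.6/(5.6+5.95) = 140.12 kPa
Final effective stress: σ'_f = 58.468 + 140.12 = 198.59 kPa.
σ'_f = 198.59 ≤ σ'_p = 265 kPa, so the clay remains overconsolidated and only the recompression index applies:
S_c = C_r·H/(1+e₀)·log₁₀(σ'_f/σ'_0) = 0.044×4.9/1.9×log₁₀(198.59/58.468)
    = 0.11347 × 0.53104 = 0.06026 m

S_c ≈ 60.3 mm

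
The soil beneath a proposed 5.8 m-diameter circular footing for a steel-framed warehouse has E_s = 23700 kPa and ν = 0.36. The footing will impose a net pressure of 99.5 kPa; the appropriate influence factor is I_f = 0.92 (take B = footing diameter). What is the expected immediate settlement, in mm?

Immediate (elastic) settlement: S_e = q·B·(1−ν²)/E_s · I_f.
S_e = 99.5 × 5.8 × (1 − 0.36²) / 23700 × 0.92
    = 99.5 × 5.8 × 0.8704 / 23700 × 0.92
    = 0.0195 m = 19.5 mm

S_e ≈ 19.5 mm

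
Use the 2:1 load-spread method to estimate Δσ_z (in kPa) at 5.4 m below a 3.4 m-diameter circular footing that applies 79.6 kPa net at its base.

Δσ_z ≈ 11.9 kPa

By the 2:1 method the load spreads at 1 horizontal : 2 vertical, so at depth z the loaded area has grown by z in each plan dimension:
Δσ ≈ qD²/(D+z)² = 79.6×3.4²/(3.4+5.4)² = 11.882 kPa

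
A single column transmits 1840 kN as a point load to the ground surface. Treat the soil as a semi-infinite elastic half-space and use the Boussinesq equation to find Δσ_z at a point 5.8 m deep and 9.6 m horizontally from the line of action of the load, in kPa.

Boussinesq vertical stress below a point load on an elastic half-space:
Δσ_z = 3P/(2πz²) · [1 + (r/z)²]^(−5/2)
r/z = 9.6/5.8 = 1.6552; [1+(r/z)²]^(−5/2) = 0.036978.
Δσ_z = 3×1840/(2π×5.8²) × 0.036978 = 26.116 × 0.036978 = 0.9657 kPa

Δσ_z ≈ 0.966 kPa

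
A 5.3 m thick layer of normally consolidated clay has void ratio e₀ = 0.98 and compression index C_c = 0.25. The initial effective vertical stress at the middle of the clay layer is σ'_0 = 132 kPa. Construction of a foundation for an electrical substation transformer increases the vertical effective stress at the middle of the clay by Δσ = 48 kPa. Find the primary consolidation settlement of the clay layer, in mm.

S_c ≈ 90.1 mm

Final effective stress: σ'_f = σ'_0 + Δσ = 132 + 48 = 180 kPa.
Normally consolidated clay, so the full stress increment lies on the virgin compression line:
S_c = C_c·H/(1+e₀)·log₁₀(σ'_f/σ'_0) = 0.25×5.3/(1+0.98)×log₁₀(180/132)
    = 0.66919 × 0.1347 = 0.09014 m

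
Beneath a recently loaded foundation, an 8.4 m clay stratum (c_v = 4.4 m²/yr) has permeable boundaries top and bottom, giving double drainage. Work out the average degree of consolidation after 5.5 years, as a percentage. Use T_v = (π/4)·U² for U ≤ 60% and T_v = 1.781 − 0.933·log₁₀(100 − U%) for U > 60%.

U ≈ 97.3 %

Drainage path length: H_d = H/2 = 4.2 m (double drainage).
T_v = c_v·t/H_d² = 4.4×5.5/4.2² = 1.3719.
T_v = 1.3719 corresponds to the U > 60% branch:
U = 1 − 10^((1.781 − T_v)/0.933)/100 = 0.9726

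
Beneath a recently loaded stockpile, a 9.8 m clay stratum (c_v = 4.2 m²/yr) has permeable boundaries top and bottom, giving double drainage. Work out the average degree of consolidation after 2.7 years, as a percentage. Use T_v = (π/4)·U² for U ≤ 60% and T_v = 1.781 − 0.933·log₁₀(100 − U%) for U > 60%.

U ≈ 74.7 %

Drainage path length: H_d = H/2 = 4.9 m (double drainage).
T_v = c_v·t/H_d² = 4.2×2.7/4.9² = 0.4723.
T_v = 0.4723 corresponds to the U > 60% branch:
U = 1 − 10^((1.781 − T_v)/0.933)/100 = 0.7473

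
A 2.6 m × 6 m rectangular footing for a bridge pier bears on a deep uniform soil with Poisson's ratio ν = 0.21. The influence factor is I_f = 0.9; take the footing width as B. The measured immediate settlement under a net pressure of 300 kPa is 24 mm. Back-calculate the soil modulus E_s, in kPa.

E_s ≈ 28000 kPa

S_e = q·B·(1−ν²)/E_s · I_f  ⇒  E_s = q·B·(1−ν²)·I_f / S_e.
E_s = 300 × 2.6 × 0.9559 × 0.9 / 0.024 = 27960 kPa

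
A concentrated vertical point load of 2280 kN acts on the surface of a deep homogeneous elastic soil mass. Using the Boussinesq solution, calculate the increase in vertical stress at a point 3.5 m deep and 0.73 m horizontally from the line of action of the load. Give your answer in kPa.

Δσ_z ≈ 79.9 kPa

Boussinesq vertical stress below a point load on an elastic half-space:
Δσ_z = 3P/(2πz²) · [1 + (r/z)²]^(−5/2)
r/z = 0.73/3.5 = 0.20857; [1+(r/z)²]^(−5/2) = 0.89901.
Δσ_z = 3×2280/(2π×3.5²) × 0.89901 = 88.867 × 0.89901 = 79.89 kPa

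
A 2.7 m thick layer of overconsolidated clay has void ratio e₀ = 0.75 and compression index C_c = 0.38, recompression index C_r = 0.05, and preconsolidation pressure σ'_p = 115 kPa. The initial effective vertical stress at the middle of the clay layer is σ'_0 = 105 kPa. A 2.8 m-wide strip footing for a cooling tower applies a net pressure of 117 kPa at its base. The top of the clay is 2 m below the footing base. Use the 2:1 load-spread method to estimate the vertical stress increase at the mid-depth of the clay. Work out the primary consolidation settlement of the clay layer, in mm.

Mid-depth of clay below the footing base: z = 2 + 2.7/2 = 3.35 m.
Stress increase at mid-clay by the 2:1 spreading method:
Δσ = qB/(B+z) = 117×2.8/(2.8+3.35) = 53.268 kPa
Final effective stress: σ'_f = 105 + 53.268 = 158.27 kPa.
σ'_f = 158.27 > σ'_p = 115 kPa, so the stress path crosses the preconsolidation pressure — recompression up to σ'_p, then virgin compression beyond:
S_c = H/(1+e₀)·[C_r·log₁₀(σ'_p/σ'_0) + C_c·log₁₀(σ'_f/σ'_p)]
    = 2.7/1.75 × [0.05×log₁₀(115/105) + 0.38×log₁₀(158.27/115)]
    = 1.5429 × [0.0019754 + 0.052706] = 0.08437 m

S_c ≈ 84.4 mm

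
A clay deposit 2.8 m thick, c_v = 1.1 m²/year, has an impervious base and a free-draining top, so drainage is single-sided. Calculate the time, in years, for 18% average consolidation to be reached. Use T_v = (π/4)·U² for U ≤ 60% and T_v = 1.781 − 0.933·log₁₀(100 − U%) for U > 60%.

Drainage path length: H_d = H = 2.8 m (single drainage).
U ≤ 60%: T_v = (π/4)·U² = (π/4)×0.18² = 0.025447.
t = T_v·H_d²/c_v = 0.025447×2.8²/1.1 = 0.1814 years.

t ≈ 0.181 years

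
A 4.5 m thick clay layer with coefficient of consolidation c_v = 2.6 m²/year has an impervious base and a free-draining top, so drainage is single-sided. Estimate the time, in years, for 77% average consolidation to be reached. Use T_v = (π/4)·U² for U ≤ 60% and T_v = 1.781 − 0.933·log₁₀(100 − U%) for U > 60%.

Drainage path length: H_d = H = 4.5 m (single drainage).
U > 60%: T_v = 1.781 − 0.933·log₁₀(100 − 77) = 0.51051.
t = T_v·H_d²/c_v = 0.51051×4.5²/2.6 = 3.976 years.

t ≈ 3.98 years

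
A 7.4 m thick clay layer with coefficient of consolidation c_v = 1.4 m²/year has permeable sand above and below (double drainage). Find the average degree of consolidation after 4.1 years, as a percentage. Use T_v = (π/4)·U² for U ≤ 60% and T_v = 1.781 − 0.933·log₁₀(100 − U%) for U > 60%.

Drainage path length: H_d = H/2 = 3.7 m (double drainage).
T_v = c_v·t/H_d² = 1.4×4.1/3.7² = 0.41928.
T_v = 0.41928 corresponds to the U > 60% branch:
U = 1 − 10^((1.781 − T_v)/0.933)/100 = 0.7119

U ≈ 71.2 %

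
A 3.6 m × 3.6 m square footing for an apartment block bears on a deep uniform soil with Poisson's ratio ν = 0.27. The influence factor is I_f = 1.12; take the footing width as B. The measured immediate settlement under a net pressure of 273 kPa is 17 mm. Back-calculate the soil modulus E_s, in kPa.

E_s ≈ 60000 kPa

S_e = q·B·(1−ν²)/E_s · I_f  ⇒  E_s = q·B·(1−ν²)·I_f / S_e.
E_s = 273 × 3.6 × 0.9271 × 1.12 / 0.017 = 60030 kPa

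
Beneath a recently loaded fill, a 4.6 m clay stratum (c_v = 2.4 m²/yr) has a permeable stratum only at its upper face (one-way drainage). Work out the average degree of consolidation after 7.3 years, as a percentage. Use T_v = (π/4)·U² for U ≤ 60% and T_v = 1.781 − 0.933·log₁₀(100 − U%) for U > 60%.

U ≈ 89.5 %

Drainage path length: H_d = H = 4.6 m (single drainage).
T_v = c_v·t/H_d² = 2.4×7.3/4.6² = 0.82798.
T_v = 0.82798 corresponds to the U > 60% branch:
U = 1 − 10^((1.781 − T_v)/0.933)/100 = 0.8949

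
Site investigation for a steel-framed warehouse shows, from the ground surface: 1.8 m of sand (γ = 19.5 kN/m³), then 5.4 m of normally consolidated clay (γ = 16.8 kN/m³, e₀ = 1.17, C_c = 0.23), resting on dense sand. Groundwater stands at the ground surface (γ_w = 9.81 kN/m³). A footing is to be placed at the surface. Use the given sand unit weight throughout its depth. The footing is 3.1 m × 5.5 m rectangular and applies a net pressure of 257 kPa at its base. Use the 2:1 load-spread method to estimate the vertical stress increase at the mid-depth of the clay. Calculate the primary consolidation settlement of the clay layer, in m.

S_c ≈ 0.236 m

Mid-depth of clay below the ground surface: z = 1.8 + 5.4/2 = 4.5 m.
Total vertical stress at mid-clay: σ_v = 19.5×1.8 + 16.8×2.7 = 80.46 kPa.
Pore pressure: u = 9.81×(4.5 − 0) = 44.145 kPa.
Initial effective stress: σ'_0 = σ_v − u = 80.46 − 44.145 = 36.315 kPa.
Stress increase at mid-clay by the 2:1 spreading method:
Δσ = qBL/((B+z)(L+z)) = 257×3.1×5.5/((3.1+4.5)(5.5+4.5)) = 57.656 kPa
Final effective stress: σ'_f = σ'_0 + Δσ = 36.315 + 57.656 = 93.971 kPa.
Normally consolidated clay, so the full stress increment lies on the virgin compression line:
S_c = C_c·H/(1+e₀)·log₁₀(σ'_f/σ'_0) = 0.23×5.4/(1+1.17)×log₁₀(93.971/36.315)
    = 0.57235 × 0.41291 = 0.2363 m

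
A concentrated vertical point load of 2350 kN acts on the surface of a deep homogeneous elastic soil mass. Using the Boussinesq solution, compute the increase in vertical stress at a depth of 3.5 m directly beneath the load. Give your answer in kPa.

Boussinesq vertical stress below a point load on an elastic half-space:
Δσ_z = 3P/(2πz²) · [1 + (r/z)²]^(−5/2)
r/z = 0/3.5 = 0; [1+(r/z)²]^(−5/2) = 1.
Δσ_z = 3×2350/(2π×3.5²) × 1 = 91.595 × 1 = 91.59 kPa

Δσ_z ≈ 91.6 kPa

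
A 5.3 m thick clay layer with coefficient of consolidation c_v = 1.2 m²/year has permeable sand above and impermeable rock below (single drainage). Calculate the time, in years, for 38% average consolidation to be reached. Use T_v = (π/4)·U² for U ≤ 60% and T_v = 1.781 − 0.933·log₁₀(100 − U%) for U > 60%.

t ≈ 2.65 years

Drainage path length: H_d = H = 5.3 m (single drainage).
U ≤ 60%: T_v = (π/4)·U² = (π/4)×0.38² = 0.11341.
t = T_v·H_d²/c_v = 0.11341×5.3²/1.2 = 2.655 years.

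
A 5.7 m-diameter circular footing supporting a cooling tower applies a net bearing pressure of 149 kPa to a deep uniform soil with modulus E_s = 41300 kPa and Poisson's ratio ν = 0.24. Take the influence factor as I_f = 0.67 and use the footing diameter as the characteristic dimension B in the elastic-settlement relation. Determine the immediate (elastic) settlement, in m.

S_e ≈ 0.013 m

Immediate (elastic) settlement: S_e = q·B·(1−ν²)/E_s · I_f.
S_e = 149 × 5.7 × (1 − 0.24²) / 41300 × 0.67
    = 149 × 5.7 × 0.9424 / 41300 × 0.67
    = 0.01298 m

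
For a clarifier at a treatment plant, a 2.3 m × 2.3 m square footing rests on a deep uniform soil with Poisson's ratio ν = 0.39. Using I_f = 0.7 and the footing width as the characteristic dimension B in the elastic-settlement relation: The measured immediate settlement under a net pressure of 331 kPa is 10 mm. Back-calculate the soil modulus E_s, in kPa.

S_e = q·B·(1−ν²)/E_s · I_f  ⇒  E_s = q·B·(1−ν²)·I_f / S_e.
E_s = 331 × 2.3 × 0.8479 × 0.7 / 0.01 = 45190 kPa

E_s ≈ 45200 kPa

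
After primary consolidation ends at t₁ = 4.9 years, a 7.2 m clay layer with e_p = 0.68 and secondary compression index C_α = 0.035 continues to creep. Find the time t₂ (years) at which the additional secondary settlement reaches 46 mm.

t₂ ≈ 9.93 years

S_s = C_α·H/(1+e_p)·log₁₀(t₂/t₁) ⇒ log₁₀(t₂/t₁) = S_s·(1+e_p)/(C_α·H).
log₁₀(t₂/t₁) = 0.046 × (1+0.68) / (0.035×7.2) = 0.3067
t₂ = t₁ × 10^0.3067 = 4.9 × 2.026 = 9.928 years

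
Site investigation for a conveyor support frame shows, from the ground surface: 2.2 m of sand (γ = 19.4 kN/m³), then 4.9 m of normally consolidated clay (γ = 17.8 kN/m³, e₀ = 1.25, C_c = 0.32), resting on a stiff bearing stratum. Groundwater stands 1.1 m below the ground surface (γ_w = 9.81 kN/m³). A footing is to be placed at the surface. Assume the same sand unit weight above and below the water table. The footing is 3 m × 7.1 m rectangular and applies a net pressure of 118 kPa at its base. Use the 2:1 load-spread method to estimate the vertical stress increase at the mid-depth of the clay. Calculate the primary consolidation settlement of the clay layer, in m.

Mid-depth of clay below the ground surface: z = 2.2 + 4.9/2 = 4.65 m.
Total vertical stress at mid-clay: σ_v = 19.4×2.2 + 17.8×2.45 = 86.29 kPa.
Pore pressure: u = 9.81×(4.65 − 1.1) = 34.825 kPa.
Initial effective stress: σ'_0 = σ_v − u = 86.29 − 34.825 = 51.465 kPa.
Stress increase at mid-clay by the 2:1 spreading method:
Δσ = qBL/((B+z)(L+z)) = 118×3×7.1/((3+4.65)(7.1+4.65)) = 27.962 kPa
Final effective stress: σ'_f = σ'_0 + Δσ = 51.465 + 27.962 = 79.427 kPa.
Normally consolidated clay, so the full stress increment lies on the virgin compression line:
S_c = C_c·H/(1+e₀)·log₁₀(σ'_f/σ'_0) = 0.32×4.9/(1+1.25)×log₁₀(79.427/51.465)
    = 0.69689 × 0.18846 = 0.1313 m

S_c ≈ 0.131 m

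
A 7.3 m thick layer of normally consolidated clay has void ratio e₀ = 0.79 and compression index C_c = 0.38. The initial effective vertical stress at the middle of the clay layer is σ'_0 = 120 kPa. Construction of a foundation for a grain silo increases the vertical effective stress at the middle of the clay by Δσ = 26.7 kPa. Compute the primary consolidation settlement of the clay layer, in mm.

Final effective stress: σ'_f = σ'_0 + Δσ = 120 + 26.7 = 146.7 kPa.
Normally consolidated clay, so the full stress increment lies on the virgin compression line:
S_c = C_c·H/(1+e₀)·log₁₀(σ'_f/σ'_0) = 0.38×7.3/(1+0.79)×log₁₀(146.7/120)
    = 1.5497 × 0.087249 = 0.1352 m

S_c ≈ 135 mm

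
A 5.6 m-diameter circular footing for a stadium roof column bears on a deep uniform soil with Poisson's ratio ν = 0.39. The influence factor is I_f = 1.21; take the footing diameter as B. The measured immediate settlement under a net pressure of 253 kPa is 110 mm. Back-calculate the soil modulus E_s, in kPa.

E_s ≈ 13200 kPa

S_e = q·B·(1−ν²)/E_s · I_f  ⇒  E_s = q·B·(1−ν²)·I_f / S_e.
E_s = 253 × 5.6 × 0.8479 × 1.21 / 0.11 = 13210 kPa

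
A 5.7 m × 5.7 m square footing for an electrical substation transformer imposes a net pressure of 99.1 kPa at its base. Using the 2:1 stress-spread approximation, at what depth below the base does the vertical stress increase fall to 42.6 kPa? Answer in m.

z ≈ 2.99 m

2:1 spreading — at depth z the loaded area has grown by z in each plan dimension:
qB²/(B+z)² = Δσ_z ⇒ z = B(√(q/Δσ_z) − 1) = 5.7×(√(99.1/42.6) − 1) = 2.994 m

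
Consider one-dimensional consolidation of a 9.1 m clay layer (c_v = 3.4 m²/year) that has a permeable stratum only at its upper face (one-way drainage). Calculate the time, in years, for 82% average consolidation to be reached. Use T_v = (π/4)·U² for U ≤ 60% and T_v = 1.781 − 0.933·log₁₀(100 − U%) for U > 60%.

t ≈ 14.9 years

Drainage path length: H_d = H = 9.1 m (single drainage).
U > 60%: T_v = 1.781 − 0.933·log₁₀(100 − 82) = 0.60983.
t = T_v·H_d²/c_v = 0.60983×9.1²/3.4 = 14.85 years.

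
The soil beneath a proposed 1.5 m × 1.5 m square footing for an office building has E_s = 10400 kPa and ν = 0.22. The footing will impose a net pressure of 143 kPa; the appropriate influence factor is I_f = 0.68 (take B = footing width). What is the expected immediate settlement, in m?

S_e ≈ 0.0133 m

Immediate (elastic) settlement: S_e = q·B·(1−ν²)/E_s · I_f.
S_e = 143 × 1.5 × (1 − 0.22²) / 10400 × 0.68
    = 143 × 1.5 × 0.9516 / 10400 × 0.68
    = 0.01335 m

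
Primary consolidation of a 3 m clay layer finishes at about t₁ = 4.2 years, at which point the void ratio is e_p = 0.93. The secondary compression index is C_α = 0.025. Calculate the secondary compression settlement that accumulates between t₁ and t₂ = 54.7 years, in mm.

Secondary compression: S_s = C_α·H/(1+e_p)·log₁₀(t₂/t₁)
S_s = 0.025×3/(1+0.93)×log₁₀(54.7/4.2)
    = 0.03886 × 1.115 = 0.04332 m

S_s ≈ 43.3 mm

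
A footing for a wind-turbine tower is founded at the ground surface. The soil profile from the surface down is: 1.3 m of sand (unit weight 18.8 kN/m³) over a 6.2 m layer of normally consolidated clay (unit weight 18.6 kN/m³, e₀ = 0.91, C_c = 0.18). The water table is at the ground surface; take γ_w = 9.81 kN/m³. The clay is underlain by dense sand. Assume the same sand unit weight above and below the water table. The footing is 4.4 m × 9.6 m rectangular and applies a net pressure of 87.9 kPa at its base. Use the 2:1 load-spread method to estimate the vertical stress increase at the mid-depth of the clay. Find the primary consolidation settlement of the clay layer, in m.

Mid-depth of clay below the ground surface: z = 1.3 + 6.2/2 = 4.4 m.
Total vertical stress at mid-clay: σ_v = 18.8×1.3 + 18.6×3.1 = 82.1 kPa.
Pore pressure: u = 9.81×(4.4 − 0) = 43.164 kPa.
Initial effective stress: σ'_0 = σ_v − u = 82.1 − 43.164 = 38.936 kPa.
Stress increase at mid-clay by the 2:1 spreading method:
Δσ = qBL/((B+z)(L+z)) = 87.9×4.4×9.6/((4.4+4.4)(9.6+4.4)) = 30.137 kPa
Final effective stress: σ'_f = σ'_0 + Δσ = 38.936 + 30.137 = 69.073 kPa.
Normally consolidated clay, so the full stress increment lies on the virgin compression line:
S_c = C_c·H/(1+e₀)·log₁₀(σ'_f/σ'_0) = 0.18×6.2/(1+0.91)×log₁₀(69.073/38.936)
    = 0.58429 × 0.24896 = 0.1455 m

S_c ≈ 0.145 m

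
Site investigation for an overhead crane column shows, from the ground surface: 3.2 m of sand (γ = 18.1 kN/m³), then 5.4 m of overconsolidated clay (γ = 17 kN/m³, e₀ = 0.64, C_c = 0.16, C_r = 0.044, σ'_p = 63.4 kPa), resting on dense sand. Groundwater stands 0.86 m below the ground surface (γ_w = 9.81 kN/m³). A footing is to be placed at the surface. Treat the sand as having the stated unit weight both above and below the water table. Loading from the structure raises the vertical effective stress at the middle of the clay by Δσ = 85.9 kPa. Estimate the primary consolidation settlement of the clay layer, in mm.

S_c ≈ 191 mm

Mid-depth of clay below the ground surface: z = 3.2 + 5.4/2 = 5.9 m.
Total vertical stress at mid-clay: σ_v = 18.1×3.2 + 17×2.7 = 103.82 kPa.
Pore pressure: u = 9.81×(5.9 − 0.86) = 49.442 kPa.
Initial effective stress: σ'_0 = σ_v − u = 103.82 − 49.442 = 54.378 kPa.
Final effective stress: σ'_f = 54.378 + 85.9 = 140.28 kPa.
σ'_f = 140.28 > σ'_p = 63.4 kPa, so the stress path crosses the preconsolidation pressure — recompression up to σ'_p, then virgin compression beyond:
S_c = H/(1+e₀)·[C_r·log₁₀(σ'_p/σ'_0) + C_c·log₁₀(σ'_f/σ'_p)]
    = 5.4/1.64 × [0.044×log₁₀(63.4/54.378) + 0.16×log₁₀(140.28/63.4)]
    = 3.2927 × [0.0029333 + 0.055185] = 0.1914 m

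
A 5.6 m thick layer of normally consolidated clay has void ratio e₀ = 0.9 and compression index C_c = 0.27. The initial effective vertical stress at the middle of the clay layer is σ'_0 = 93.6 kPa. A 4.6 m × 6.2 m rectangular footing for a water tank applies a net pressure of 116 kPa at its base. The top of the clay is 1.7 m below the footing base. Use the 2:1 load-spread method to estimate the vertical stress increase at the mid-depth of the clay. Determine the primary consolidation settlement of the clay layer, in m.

Mid-depth of clay below the footing base: z = 1.7 + 5.6/2 = 4.5 m.
Stress increase at mid-clay by the 2:1 spreading method:
Δσ = qBL/((B+z)(L+z)) = 116×4.6×6.2/((4.6+4.5)(6.2+4.5)) = 33.977 kPa
Final effective stress: σ'_f = σ'_0 + Δσ = 93.6 + 33.977 = 127.58 kPa.
Normally consolidated clay, so the full stress increment lies on the virgin compression line:
S_c = C_c·H/(1+e₀)·log₁₀(σ'_f/σ'_0) = 0.27×5.6/(1+0.9)×log₁₀(127.58/93.6)
    = 0.79579 × 0.13451 = 0.107 m

S_c ≈ 0.107 m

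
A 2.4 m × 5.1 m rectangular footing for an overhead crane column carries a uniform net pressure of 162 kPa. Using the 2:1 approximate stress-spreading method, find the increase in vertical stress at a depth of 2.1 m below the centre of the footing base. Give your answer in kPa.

By the 2:1 method the load spreads at 1 horizontal : 2 vertical, so at depth z the loaded area has grown by z in each plan dimension:
Δσ = qBL/((B+z)(L+z)) = 162×2.4×5.1/((2.4+2.1)(5.1+2.1)) = 61.2 kPa

Δσ_z ≈ 61.2 kPa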